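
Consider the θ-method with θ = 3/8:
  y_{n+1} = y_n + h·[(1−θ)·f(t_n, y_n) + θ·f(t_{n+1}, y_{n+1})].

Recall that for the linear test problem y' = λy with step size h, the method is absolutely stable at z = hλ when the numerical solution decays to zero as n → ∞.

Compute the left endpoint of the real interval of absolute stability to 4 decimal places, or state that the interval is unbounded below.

With y'=λy (z=hλ):
  y_{n+1} = y_n + z·[5/8·y_n + 3/8·y_{n+1}] ⇒ (1 − 3/8z)y_{n+1} = (1 + 5/8z)y_n
  R(z) = (1 + 5/8z)/(1 − 3/8z).

Solve |R(x)|<1 on ℝ⁻.
x=-1.48: |R|=0.0482
R=−1: 1+5/8x = −1+3/8x ⇒ -1/4x=2 ⇒ x=2/(-1/4)=-8.0000
Confirm numerically:
  x=-6.875: |R|=0.92140 <1
  x=-5.291: |R|=0.77305 <1
  x=-4.289: |R|=0.64432 <1
  x=-8.388: |R|=1.02340 >1
  x=-8.294: |R|=1.01788 >1
  x=-8.127: |R|=1.00784 >1
Interval (-8.0000, 0).

z* = -8.0000.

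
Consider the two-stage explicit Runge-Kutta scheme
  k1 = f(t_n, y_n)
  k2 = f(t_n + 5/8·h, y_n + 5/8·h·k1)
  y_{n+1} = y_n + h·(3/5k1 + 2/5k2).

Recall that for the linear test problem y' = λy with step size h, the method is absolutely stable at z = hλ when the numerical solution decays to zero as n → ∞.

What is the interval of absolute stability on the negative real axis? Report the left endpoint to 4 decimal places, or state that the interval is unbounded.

With y'=λy (z=hλ):
  k1=λy_n ⇒ h·k1=z·y_n;  k2=λ(1+5/8z)y_n ⇒ h·k2=z(1+5/8z)y_n
  y_{n+1}/y_n = 1 + 3/5z + 2/5z(1+5/8z) = 1 + z + 1/4z²
  Hence R(z) = 1 + z + 1/4z².

Boundary: |R(x)|=1, x<0.
x=-1.62: |R|=0.0361
R=1: x+1/4x²=0 ⇒ x=−4=-4.0000; min R=1−1/(4·1/4)=0.0000>−1
Confirm numerically:
  x=-3.926: |R|=0.92737 <1
  x=-2.930: |R|=0.21623 <1
  x=-1.710: |R|=0.02102 <1
  x=-1.637: |R|=0.03294 <1
  x=-4.477: |R|=1.53388 >1
  x=-4.324: |R|=1.35024 >1
Interval (-4.0000, 0).

z∈(-4.0000,0).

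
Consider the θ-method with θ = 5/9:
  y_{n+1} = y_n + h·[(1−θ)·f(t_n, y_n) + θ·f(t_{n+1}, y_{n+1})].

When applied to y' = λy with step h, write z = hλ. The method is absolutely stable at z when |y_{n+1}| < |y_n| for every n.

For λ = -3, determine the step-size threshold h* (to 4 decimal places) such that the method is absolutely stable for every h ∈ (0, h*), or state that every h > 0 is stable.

On y'=λy, z=hλ:
  y_{n+1} = y_n + z·[4/9·y_n + 5/9·y_{n+1}] ⇒ (1 − 5/9z)y_{n+1} = (1 + 4/9z)y_n
  ⇒ R(z) = (1 + 4/9z)/(1 − 5/9z).

Find x<0 with |R(x)|<1.
x=-0.34: |R|=0.7140
x=-2: |R|=0.0526
x=-10: |R|=0.5254
x=-100: |R|=0.7682
θ=5/9≥1/2 ⇒ |1+4/9x|<|1−5/9x| ∀x<0 ⇒ stable on all of ℝ⁻.

interval (−∞, 0). Any h>0 works for λ=-3.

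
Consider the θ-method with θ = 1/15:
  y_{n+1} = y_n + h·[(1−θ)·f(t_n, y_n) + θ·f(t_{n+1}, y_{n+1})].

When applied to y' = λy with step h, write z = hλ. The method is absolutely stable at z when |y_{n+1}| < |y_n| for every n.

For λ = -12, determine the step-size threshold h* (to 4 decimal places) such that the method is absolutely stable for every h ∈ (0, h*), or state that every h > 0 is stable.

Test eqn y'=λy, z=hλ:
  y_{n+1} = y_n + z·[14/15·y_n + 1/15·y_{n+1}] ⇒ (1 − 1/15z)y_{n+1} = (1 + 14/15z)y_n
  so R(z) = (1 + 14/15z)/(1 − 1/15z).

Boundary: |R(x)|=1, x<0.
x=-1.22: |R|=0.1282
R=−1: 1+14/15x = −1+1/15x ⇒ -13/15x=2 ⇒ x=2/(-13/15)=-2.3077
Confirm numerically:
  x=-2.229: |R|=0.94062 <1
  x=-2.225: |R|=0.93759 <1
  x=-0.937: |R|=0.11809 <1
  x=-2.851: |R|=1.39566 >1
  x=-2.585: |R|=1.20500 >1
  x=-2.408: |R|=1.07491 >1
Stable set (-2.3077, 0).

(-2.3077,0); λ=-12 ⇒ h* = (30/13)/12 = 0.1923.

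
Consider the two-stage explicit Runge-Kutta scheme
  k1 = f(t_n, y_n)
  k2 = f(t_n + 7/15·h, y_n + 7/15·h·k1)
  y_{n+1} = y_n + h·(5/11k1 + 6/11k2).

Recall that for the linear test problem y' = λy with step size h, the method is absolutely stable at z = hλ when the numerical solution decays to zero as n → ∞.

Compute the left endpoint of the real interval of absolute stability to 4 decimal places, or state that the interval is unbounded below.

Set f=λy, z=hλ:
  k1=λy_n ⇒ h·k1=z·y_n;  k2=λ(1+7/15z)y_n ⇒ h·k2=z(1+7/15z)y_n
  y_{n+1}/y_n = 1 + 5/11z + 6/11z(1+7/15z) = 1 + z + 14/55z²
  Hence R(z) = 1 + z + 14/55z².

Solve |R(x)|<1 on ℝ⁻.
x=-0.4: |R|=0.6407
R=1: x+14/55x²=0 ⇒ x=−55/14=-3.9286; min R=1−1/(4·14/55)=0.0179>−1
Confirm numerically:
  x=-3.402: |R|=0.54401 <1
  x=-3.195: |R|=0.40341 <1
  x=-1.717: |R|=0.03342 <1
  x=-4.509: |R|=1.66618 >1
  x=-4.033: |R|=1.10720 >1
So |R|<1 on (-3.9286, 0).

left endpoint -3.9286.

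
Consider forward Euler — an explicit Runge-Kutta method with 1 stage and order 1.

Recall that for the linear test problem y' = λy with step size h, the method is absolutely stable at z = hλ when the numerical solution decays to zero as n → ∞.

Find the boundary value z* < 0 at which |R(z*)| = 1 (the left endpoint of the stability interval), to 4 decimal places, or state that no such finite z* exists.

left endpoint -2.0000.

Set f=λy, z=hλ:
  order 1, 1-stage ⇒ R(z)=1+z
  (e.g. R(-1.22)=-0.22000, |R|=0.22000)

Boundary: |R(x)|=1, x<0.
x=-1.22: |R|=0.2200
|R(-1.99)|=0.9900 |R(-1.72)|=0.7200 |R(-1.56)|=0.5600
Bisect:
  x_lo=-2.6593 |R|=1.6593  x_hi=-0.1479 |R|=0.8521
  mid=-1.40359 |R|=0.40359 →hi
  mid=-2.03142 |R|=1.03142 →lo
  mid=-1.71751 |R|=0.71751 →hi
  mid=-1.87446 |R|=0.87446 →hi
  mid=-1.95294 |R|=0.95294 →hi
  mid=-1.99218 |R|=0.99218 →hi
  mid=-2.01180 |R|=1.01180 →lo
  mid=-2.00199 |R|=1.00199 →lo
  mid=-1.99709 |R|=0.99709 →hi
  ...
  [-2.00000,-1.99985] ⇒ x*=-2.0000
Stable set (-2.0000, 0).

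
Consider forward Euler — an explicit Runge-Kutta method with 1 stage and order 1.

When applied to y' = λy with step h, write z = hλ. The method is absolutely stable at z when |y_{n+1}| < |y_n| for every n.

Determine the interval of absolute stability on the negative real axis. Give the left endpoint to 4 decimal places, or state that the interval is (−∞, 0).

(-2.0000, 0).

Test eqn y'=λy, z=hλ:
  order 1, 1-stage ⇒ R(z)=1+z
  (e.g. R(-1.51)=-0.51000, |R|=0.51000)

Find x<0 with |R(x)|<1.
x=-1.51: |R|=0.5100
|R(-0.91)|=0.0900 |R(-0.85)|=0.1500 |R(-0.79)|=0.2100
Bisect:
  x_lo=-2.7812 |R|=1.7812  x_hi=-0.1366 |R|=0.8634
  mid=-1.45890 |R|=0.45890 →hi
  mid=-2.12005 |R|=1.12005 →lo
  mid=-1.78947 |R|=0.78947 →hi
  mid=-1.95476 |R|=0.95476 →hi
  mid=-2.03741 |R|=1.03741 →lo
  mid=-1.99608 |R|=0.99608 →hi
  mid=-2.01675 |R|=1.01675 →lo
  mid=-2.00642 |R|=1.00642 →lo
  mid=-2.00125 |R|=1.00125 →lo
  ...
  [-2.00012,-1.99996] ⇒ x*=-2.0000
Interval (-2.0000, 0).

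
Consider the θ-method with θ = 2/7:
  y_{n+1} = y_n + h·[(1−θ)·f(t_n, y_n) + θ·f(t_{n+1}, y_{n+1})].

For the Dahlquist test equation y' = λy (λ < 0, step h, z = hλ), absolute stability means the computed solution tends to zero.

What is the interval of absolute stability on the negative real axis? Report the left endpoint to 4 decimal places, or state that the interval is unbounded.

(-4.6667, 0).

Set f=λy, z=hλ:
  y_{n+1} = y_n + z·[5/7·y_n + 2/7·y_{n+1}] ⇒ (1 − 2/7z)y_{n+1} = (1 + 5/7z)y_n
  so R(z) = (1 + 5/7z)/(1 − 2/7z).

Boundary: |R(x)|=1, x<0.
x=-0.89: |R|=0.2904
R=−1: 1+5/7x = −1+2/7x ⇒ -3/7x=2 ⇒ x=2/(-3/7)=-4.6667
Confirm numerically:
  x=-4.373: |R|=0.94405 <1
  x=-3.824: |R|=0.82742 <1
  x=-2.445: |R|=0.43944 <1
  x=-4.937: |R|=1.04806 >1
  x=-4.846: |R|=1.03223 >1
  x=-4.761: |R|=1.01713 >1
Interval (-4.6667, 0).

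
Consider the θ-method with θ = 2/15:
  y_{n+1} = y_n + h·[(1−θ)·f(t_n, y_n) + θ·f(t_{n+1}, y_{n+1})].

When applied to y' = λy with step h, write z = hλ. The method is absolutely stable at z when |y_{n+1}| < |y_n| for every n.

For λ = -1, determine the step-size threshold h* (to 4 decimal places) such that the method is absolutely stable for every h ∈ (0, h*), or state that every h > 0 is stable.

Test eqn y'=λy, z=hλ:
  y_{n+1} = y_n + z·[13/15·y_n + 2/15·y_{n+1}] ⇒ (1 − 2/15z)y_{n+1} = (1 + 13/15z)y_n
  Hence R(z) = (1 + 13/15z)/(1 − 2/15z).

Boundary: |R(x)|=1, x<0.
x=-0.63: |R|=0.4188
R=−1: 1+13/15x = −1+2/15x ⇒ -11/15x=2 ⇒ x=2/(-11/15)=-2.7273
Confirm numerically:
  x=-2.223: |R|=0.71475 <1
  x=-2.205: |R|=0.70402 <1
  x=-1.584: |R|=0.30779 <1
  x=-1.550: |R|=0.28453 <1
  x=-3.325: |R|=1.30370 >1
  x=-3.306: |R|=1.29456 >1
  x=-2.919: |R|=1.10121 >1
So |R|<1 on (-2.7273, 0).

(-2.7273,0); λ=-1 ⇒ h* = (30/11)/1 = 2.7273.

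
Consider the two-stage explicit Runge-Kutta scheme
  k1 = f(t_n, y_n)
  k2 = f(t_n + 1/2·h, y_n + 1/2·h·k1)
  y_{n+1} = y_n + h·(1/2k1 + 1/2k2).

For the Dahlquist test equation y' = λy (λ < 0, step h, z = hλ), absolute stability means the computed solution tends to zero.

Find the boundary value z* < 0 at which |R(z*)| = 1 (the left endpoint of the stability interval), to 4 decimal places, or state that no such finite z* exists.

z* = -4.0000.

Set f=λy, z=hλ:
  k1=λy_n ⇒ h·k1=z·y_n;  k2=λ(1+1/2z)y_n ⇒ h·k2=z(1+1/2z)y_n
  y_{n+1}/y_n = 1 + 1/2z + 1/2z(1+1/2z) = 1 + z + 1/4z²
  R(z) = 1 + z + 1/4z².

Find x<0 with |R(x)|<1.
x=-0.47: |R|=0.5852
R=1: x+1/4x²=0 ⇒ x=−4=-4.0000; min R=1−1/(4·1/4)=0.0000>−1
Confirm numerically:
  x=-3.691: |R|=0.71487 <1
  x=-3.292: |R|=0.41732 <1
  x=-2.957: |R|=0.22896 <1
  x=-2.702: |R|=0.12320 <1
  x=-4.475: |R|=1.53141 >1
  x=-4.254: |R|=1.27013 >1
Stable set (-4.0000, 0).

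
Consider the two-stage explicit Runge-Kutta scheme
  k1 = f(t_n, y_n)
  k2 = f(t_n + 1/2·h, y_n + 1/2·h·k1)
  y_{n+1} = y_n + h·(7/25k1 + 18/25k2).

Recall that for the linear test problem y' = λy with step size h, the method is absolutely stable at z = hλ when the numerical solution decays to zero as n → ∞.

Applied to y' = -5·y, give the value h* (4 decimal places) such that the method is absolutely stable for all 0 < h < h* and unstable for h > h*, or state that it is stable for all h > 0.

Test eqn y'=λy, z=hλ:
  k1=λy_n ⇒ h·k1=z·y_n;  k2=λ(1+1/2z)y_n ⇒ h·k2=z(1+1/2z)y_n
  y_{n+1}/y_n = 1 + 7/25z + 18/25z(1+1/2z) = 1 + z + 9/25z²
  R(z) = 1 + z + 9/25z².

Solve |R(x)|<1 on ℝ⁻.
x=-1.43: |R|=0.3062
R=1: x+9/25x²=0 ⇒ x=−25/9=-2.7778; min R=1−1/(4·9/25)=0.3056>−1
Confirm numerically:
  x=-2.663: |R|=0.88996 <1
  x=-2.517: |R|=0.76370 <1
  x=-2.470: |R|=0.72632 <1
  x=-1.364: |R|=0.30578 <1
  x=-3.354: |R|=1.69575 >1
  x=-3.296: |R|=1.61490 >1
  x=-3.067: |R|=1.31934 >1
Interval (-2.7778, 0).

(-2.7778,0); λ=-5 ⇒ h* = (25/9)/5 = 0.5556.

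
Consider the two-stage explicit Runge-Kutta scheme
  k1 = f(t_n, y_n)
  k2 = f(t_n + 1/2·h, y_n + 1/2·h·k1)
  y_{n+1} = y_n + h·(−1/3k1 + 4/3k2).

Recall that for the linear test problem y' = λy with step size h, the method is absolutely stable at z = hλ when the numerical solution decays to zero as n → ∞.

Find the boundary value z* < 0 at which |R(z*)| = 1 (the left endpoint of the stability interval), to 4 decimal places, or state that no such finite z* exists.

With y'=λy (z=hλ):
  k1=λy_n ⇒ h·k1=z·y_n;  k2=λ(1+1/2z)y_n ⇒ h·k2=z(1+1/2z)y_n
  y_{n+1}/y_n = 1 − 1/3z + 4/3z(1+1/2z) = 1 + z + 2/3z²
  R(z) = 1 + z + 2/3z².

Find x<0 with |R(x)|<1.
x=-0.64: |R|=0.6331
R=1: x+2/3x²=0 ⇒ x=−3/2=-1.5000; min R=1−1/(4·2/3)=0.6250>−1
Confirm numerically:
  x=-1.330: |R|=0.84927 <1
  x=-0.766: |R|=0.62517 <1
  x=-0.708: |R|=0.62618 <1
  x=-1.951: |R|=1.58660 >1
  x=-1.850: |R|=1.43167 >1
  x=-1.576: |R|=1.07985 >1
So |R|<1 on (-1.5000, 0).

left endpoint -1.5000.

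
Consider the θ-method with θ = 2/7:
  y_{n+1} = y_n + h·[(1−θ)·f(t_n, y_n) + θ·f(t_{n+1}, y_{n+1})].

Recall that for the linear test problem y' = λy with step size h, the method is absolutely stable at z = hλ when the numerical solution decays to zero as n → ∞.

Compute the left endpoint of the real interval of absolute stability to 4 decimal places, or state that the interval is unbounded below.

left endpoint -4.6667.

Set f=λy, z=hλ:
  y_{n+1} = y_n + z·[5/7·y_n + 2/7·y_{n+1}] ⇒ (1 − 2/7z)y_{n+1} = (1 + 5/7z)y_n
  so R(z) = (1 + 5/7z)/(1 − 2/7z).

Boundary: |R(x)|=1, x<0.
x=-1.09: |R|=0.1688
R=−1: 1+5/7x = −1+2/7x ⇒ -3/7x=2 ⇒ x=2/(-3/7)=-4.6667
Confirm numerically:
  x=-4.595: |R|=0.98672 <1
  x=-3.781: |R|=0.81754 <1
  x=-2.352: |R|=0.40670 <1
  x=-5.176: |R|=1.08806 >1
  x=-5.112: |R|=1.07757 >1
Interval (-4.6667, 0).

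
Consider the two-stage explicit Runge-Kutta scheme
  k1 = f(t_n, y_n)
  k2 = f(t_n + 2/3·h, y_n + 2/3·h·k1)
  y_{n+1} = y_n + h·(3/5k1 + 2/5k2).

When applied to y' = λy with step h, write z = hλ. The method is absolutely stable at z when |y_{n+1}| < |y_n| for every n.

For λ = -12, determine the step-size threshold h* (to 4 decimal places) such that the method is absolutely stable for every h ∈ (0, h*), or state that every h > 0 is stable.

With y'=λy (z=hλ):
  k1=λy_n ⇒ h·k1=z·y_n;  k2=λ(1+2/3z)y_n ⇒ h·k2=z(1+2/3z)y_n
  y_{n+1}/y_n = 1 + 3/5z + 2/5z(1+2/3z) = 1 + z + 4/15z²
  Hence R(z) = 1 + z + 4/15z².

Boundary: |R(x)|=1, x<0.
x=-0.36: |R|=0.6746
R=1: x+4/15x²=0 ⇒ x=−15/4=-3.7500; min R=1−1/(4·4/15)=0.0625>−1
Confirm numerically:
  x=-3.675: |R|=0.92650 <1
  x=-3.277: |R|=0.58666 <1
  x=-2.460: |R|=0.15376 <1
  x=-2.443: |R|=0.14853 <1
  x=-4.332: |R|=1.67233 >1
  x=-4.265: |R|=1.58573 >1
  x=-4.036: |R|=1.30781 >1
Interval (-3.7500, 0).

(-3.7500,0); λ=-12 ⇒ h* = (15/4)/12 = 0.3125.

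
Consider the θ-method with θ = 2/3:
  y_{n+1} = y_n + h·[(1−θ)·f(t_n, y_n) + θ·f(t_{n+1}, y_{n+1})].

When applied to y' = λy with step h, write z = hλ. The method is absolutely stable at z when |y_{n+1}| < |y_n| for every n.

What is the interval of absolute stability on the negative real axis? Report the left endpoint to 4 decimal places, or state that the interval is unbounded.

unbounded; (−∞, 0).

With y'=λy (z=hλ):
  y_{n+1} = y_n + z·[1/3·y_n + 2/3·y_{n+1}] ⇒ (1 − 2/3z)y_{n+1} = (1 + 1/3z)y_n
  so R(z) = (1 + 1/3z)/(1 − 2/3z).

Solve |R(x)|<1 on ℝ⁻.
x=-0.53: |R|=0.6084
x=-2: |R|=0.1429
x=-10: |R|=0.3043
x=-100: |R|=0.4778
θ=2/3≥1/2 ⇒ |1+1/3x|<|1−2/3x| ∀x<0 ⇒ interval (−∞,0).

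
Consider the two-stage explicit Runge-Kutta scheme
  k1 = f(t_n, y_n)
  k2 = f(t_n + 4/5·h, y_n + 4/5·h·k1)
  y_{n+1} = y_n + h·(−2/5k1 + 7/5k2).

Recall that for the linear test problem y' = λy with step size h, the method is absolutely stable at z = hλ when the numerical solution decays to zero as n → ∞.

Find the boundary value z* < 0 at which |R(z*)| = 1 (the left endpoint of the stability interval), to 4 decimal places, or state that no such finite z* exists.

z* = -0.8929.

On y'=λy, z=hλ:
  k1=λy_n ⇒ h·k1=z·y_n;  k2=λ(1+4/5z)y_n ⇒ h·k2=z(1+4/5z)y_n
  y_{n+1}/y_n = 1 − 2/5z + 7/5z(1+4/5z) = 1 + z + 28/25z²
  so R(z) = 1 + z + 28/25z².

Solve |R(x)|<1 on ℝ⁻.
x=-1.56: |R|=2.1656
R=1: x+28/25x²=0 ⇒ x=−25/28=-0.8929; min R=1−1/(4·28/25)=0.7768>−1
Confirm numerically:
  x=-0.749: |R|=0.87932 <1
  x=-0.607: |R|=0.80566 <1
  x=-0.398: |R|=0.77941 <1
  x=-1.379: |R|=1.75084 >1
  x=-1.250: |R|=1.50000 >1
  x=-1.062: |R|=1.20119 >1
So |R|<1 on (-0.8929, 0).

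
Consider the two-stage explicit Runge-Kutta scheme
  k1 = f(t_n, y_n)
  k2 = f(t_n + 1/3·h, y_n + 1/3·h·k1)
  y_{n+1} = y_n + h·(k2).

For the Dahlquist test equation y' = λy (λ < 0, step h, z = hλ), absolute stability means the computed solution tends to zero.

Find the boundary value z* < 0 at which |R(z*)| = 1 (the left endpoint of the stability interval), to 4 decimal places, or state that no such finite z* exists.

left endpoint -3.0000.

Test eqn y'=λy, z=hλ:
  k1=λy_n ⇒ h·k1=z·y_n;  k2=λ(1+1/3z)y_n ⇒ h·k2=z(1+1/3z)y_n
  y_{n+1}/y_n = 1 + z(1+1/3z) = 1 + z + 1/3z²
  R(z) = 1 + z + 1/3z².

Need |R(x)|<1, x<0.
x=-0.93: |R|=0.3583
R=1: x+1/3x²=0 ⇒ x=−3=-3.0000; min R=1−1/(4·1/3)=0.2500>−1
Confirm numerically:
  x=-2.836: |R|=0.84497 <1
  x=-2.784: |R|=0.79955 <1
  x=-2.059: |R|=0.35416 <1
  x=-3.417: |R|=1.47496 >1
  x=-3.306: |R|=1.33721 >1
  x=-3.082: |R|=1.08424 >1
So |R|<1 on (-3.0000, 0).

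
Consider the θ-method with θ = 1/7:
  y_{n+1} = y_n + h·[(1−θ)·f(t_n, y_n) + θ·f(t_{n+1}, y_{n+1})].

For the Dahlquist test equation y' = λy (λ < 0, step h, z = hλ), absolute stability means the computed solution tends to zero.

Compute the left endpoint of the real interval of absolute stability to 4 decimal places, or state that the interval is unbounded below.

left endpoint -2.8000.

On y'=λy, z=hλ:
  y_{n+1} = y_n + z·[6/7·y_n + 1/7·y_{n+1}] ⇒ (1 − 1/7z)y_{n+1} = (1 + 6/7z)y_n
  Hence R(z) = (1 + 6/7z)/(1 − 1/7z).

Find x<0 with |R(x)|<1.
x=-1.42: |R|=0.1805
R=−1: 1+6/7x = −1+1/7x ⇒ -5/7x=2 ⇒ x=2/(-5/7)=-2.8000
Confirm numerically:
  x=-2.700: |R|=0.94845 <1
  x=-1.820: |R|=0.44444 <1
  x=-1.492: |R|=0.22986 <1
  x=-3.374: |R|=1.27665 >1
  x=-3.189: |R|=1.19089 >1
  x=-2.935: |R|=1.06794 >1
So |R|<1 on (-2.8000, 0).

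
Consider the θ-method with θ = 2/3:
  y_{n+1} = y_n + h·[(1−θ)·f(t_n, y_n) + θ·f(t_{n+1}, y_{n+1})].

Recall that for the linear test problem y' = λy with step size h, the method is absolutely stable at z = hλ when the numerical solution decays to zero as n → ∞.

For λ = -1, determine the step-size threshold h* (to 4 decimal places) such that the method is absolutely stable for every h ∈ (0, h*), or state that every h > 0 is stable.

Test eqn y'=λy, z=hλ:
  y_{n+1} = y_n + z·[1/3·y_n + 2/3·y_{n+1}] ⇒ (1 − 2/3z)y_{n+1} = (1 + 1/3z)y_n
  Hence R(z) = (1 + 1/3z)/(1 − 2/3z).

Find x<0 with |R(x)|<1.
x=-0.56: |R|=0.5922
x=-2: |R|=0.1429
x=-10: |R|=0.3043
x=-100: |R|=0.4778
θ=2/3≥1/2 ⇒ |1+1/3x|<|1−2/3x| ∀x<0 ⇒ unbounded interval.

unbounded; (−∞, 0). Any h>0 works for λ=-1.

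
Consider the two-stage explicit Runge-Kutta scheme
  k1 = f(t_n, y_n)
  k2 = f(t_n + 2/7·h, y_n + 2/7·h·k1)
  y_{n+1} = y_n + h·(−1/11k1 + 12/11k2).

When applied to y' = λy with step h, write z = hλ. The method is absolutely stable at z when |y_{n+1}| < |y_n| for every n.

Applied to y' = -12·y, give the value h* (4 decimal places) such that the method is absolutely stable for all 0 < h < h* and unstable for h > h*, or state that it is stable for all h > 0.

(-3.2083,0); λ=-12 ⇒ h* = (77/24)/12 = 0.2674.

Test eqn y'=λy, z=hλ:
  k1=λy_n ⇒ h·k1=z·y_n;  k2=λ(1+2/7z)y_n ⇒ h·k2=z(1+2/7z)y_n
  y_{n+1}/y_n = 1 − 1/11z + 12/11z(1+2/7z) = 1 + z + 24/77z²
  ⇒ R(z) = 1 + z + 24/77z².

Solve |R(x)|<1 on ℝ⁻.
x=-0.57: |R|=0.5313
R=1: x+24/77x²=0 ⇒ x=−77/24=-3.2083; min R=1−1/(4·24/77)=0.1979>−1
Confirm numerically:
  x=-2.590: |R|=0.50084 <1
  x=-1.882: |R|=0.22198 <1
  x=-1.345: |R|=0.21885 <1
  x=-3.762: |R|=1.64921 >1
  x=-3.451: |R|=1.26102 >1
Interval (-3.2083, 0).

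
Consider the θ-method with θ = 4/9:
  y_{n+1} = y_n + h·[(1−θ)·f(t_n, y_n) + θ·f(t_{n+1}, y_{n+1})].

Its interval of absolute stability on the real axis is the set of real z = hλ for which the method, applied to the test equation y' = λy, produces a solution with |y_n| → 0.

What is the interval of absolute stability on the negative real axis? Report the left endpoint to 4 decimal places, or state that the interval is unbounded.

z∈(-18.0000,0).

On y'=λy, z=hλ:
  y_{n+1} = y_n + z·[5/9·y_n + 4/9·y_{n+1}] ⇒ (1 − 4/9z)y_{n+1} = (1 + 5/9z)y_n
  ⇒ R(z) = (1 + 5/9z)/(1 − 4/9z).

Solve |R(x)|<1 on ℝ⁻.
x=-1.3: |R|=0.1761
R=−1: 1+5/9x = −1+4/9x ⇒ -1/9x=2 ⇒ x=2/(-1/9)=-18.0000
Confirm numerically:
  x=-16.980: |R|=0.98674 <1
  x=-16.465: |R|=0.97950 <1
  x=-14.171: |R|=0.94171 <1
  x=-8.968: |R|=0.79872 <1
  x=-18.141: |R|=1.00173 >1
  x=-18.046: |R|=1.00057 >1
Interval (-18.0000, 0).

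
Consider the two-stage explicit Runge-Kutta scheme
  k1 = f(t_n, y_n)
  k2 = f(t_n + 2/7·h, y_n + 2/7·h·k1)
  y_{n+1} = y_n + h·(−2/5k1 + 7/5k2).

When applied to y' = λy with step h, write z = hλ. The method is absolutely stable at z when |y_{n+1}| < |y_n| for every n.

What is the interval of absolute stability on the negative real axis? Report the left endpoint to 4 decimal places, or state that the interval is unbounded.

(-2.5000, 0).

Set f=λy, z=hλ:
  k1=λy_n ⇒ h·k1=z·y_n;  k2=λ(1+2/7z)y_n ⇒ h·k2=z(1+2/7z)y_n
  y_{n+1}/y_n = 1 − 2/5z + 7/5z(1+2/7z) = 1 + z + 2/5z²
  ⇒ R(z) = 1 + z + 2/5z².

Need |R(x)|<1, x<0.
x=-1.3: |R|=0.3760
R=1: x+2/5x²=0 ⇒ x=−5/2=-2.5000; min R=1−1/(4·2/5)=0.3750>−1
Confirm numerically:
  x=-2.095: |R|=0.66061 <1
  x=-1.712: |R|=0.46038 <1
  x=-1.553: |R|=0.41172 <1
  x=-2.713: |R|=1.23115 >1
  x=-2.585: |R|=1.08789 >1
So |R|<1 on (-2.5000, 0).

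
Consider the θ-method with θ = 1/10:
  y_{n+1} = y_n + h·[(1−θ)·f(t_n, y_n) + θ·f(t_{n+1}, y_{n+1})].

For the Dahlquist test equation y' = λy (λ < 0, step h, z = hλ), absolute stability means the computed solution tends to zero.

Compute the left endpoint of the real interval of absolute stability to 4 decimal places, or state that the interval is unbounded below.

With y'=λy (z=hλ):
  y_{n+1} = y_n + z·[9/10·y_n + 1/10·y_{n+1}] ⇒ (1 − 1/10z)y_{n+1} = (1 + 9/10z)y_n
  so R(z) = (1 + 9/10z)/(1 − 1/10z).

Boundary: |R(x)|=1, x<0.
x=-0.91: |R|=0.1659
R=−1: 1+9/10x = −1+1/10x ⇒ -4/5x=2 ⇒ x=2/(-4/5)=-2.5000
Confirm numerically:
  x=-2.248: |R|=0.83540 <1
  x=-1.869: |R|=0.57469 <1
  x=-1.215: |R|=0.08337 <1
  x=-1.094: |R|=0.01388 <1
  x=-2.997: |R|=1.30592 >1
  x=-2.732: |R|=1.14577 >1
  x=-2.591: |R|=1.05782 >1
Stable set (-2.5000, 0).

z* = -2.5000.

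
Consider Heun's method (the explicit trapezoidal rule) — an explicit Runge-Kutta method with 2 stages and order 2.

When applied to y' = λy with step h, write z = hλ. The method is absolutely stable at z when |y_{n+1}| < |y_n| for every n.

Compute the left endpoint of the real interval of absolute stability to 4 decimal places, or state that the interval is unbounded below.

On y'=λy, z=hλ:
  order 2, 2-stage ⇒ R(z)=1+z+z^2/2
  (e.g. R(-0.55)=0.60125, |R|=0.60125)

Need |R(x)|<1, x<0.
x=-0.55: |R|=0.6013
|R(-2.32)|=1.3712 |R(-2.13)|=1.1384 |R(-1.75)|=0.7812
Bisect:
  x_lo=-2.6197 |R|=1.8117  x_hi=-0.2330 |R|=0.7942
  mid=-1.42634 |R|=0.59088 →hi
  mid=-2.02302 |R|=1.02329 →lo
  mid=-1.72468 |R|=0.76258 →hi
  mid=-1.87385 |R|=0.88181 →hi
  mid=-1.94844 |R|=0.94977 →hi
  mid=-1.98573 |R|=0.98583 →hi
  mid=-2.00438 |R|=1.00438 →lo
  ...
  [-2.00000,-1.99986] ⇒ x*=-2.0000
So |R|<1 on (-2.0000, 0).

z* = -2.0000.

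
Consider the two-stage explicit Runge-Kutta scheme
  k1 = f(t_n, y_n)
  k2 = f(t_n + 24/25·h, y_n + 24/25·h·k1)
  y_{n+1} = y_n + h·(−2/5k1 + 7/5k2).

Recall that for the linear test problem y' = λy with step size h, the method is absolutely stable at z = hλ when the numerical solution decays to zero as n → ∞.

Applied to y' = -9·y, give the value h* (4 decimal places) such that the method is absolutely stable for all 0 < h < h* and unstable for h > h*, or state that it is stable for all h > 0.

(-0.7440,0); λ=-9 ⇒ h* = (125/168)/9 = 0.0827.

With y'=λy (z=hλ):
  k1=λy_n ⇒ h·k1=z·y_n;  k2=λ(1+24/25z)y_n ⇒ h·k2=z(1+24/25z)y_n
  y_{n+1}/y_n = 1 − 2/5z + 7/5z(1+24/25z) = 1 + z + 168/125z²
  R(z) = 1 + z + 168/125z².

Boundary: |R(x)|=1, x<0.
x=-1.73: |R|=3.2925
R=1: x+168/125x²=0 ⇒ x=−125/168=-0.7440; min R=1−1/(4·168/125)=0.8140>−1
Confirm numerically:
  x=-0.556: |R|=0.85948 <1
  x=-0.444: |R|=0.82095 <1
  x=-0.394: |R|=0.81464 <1
  x=-0.851: |R|=1.12233 >1
  x=-0.806: |R|=1.06711 >1
Stable set (-0.7440, 0).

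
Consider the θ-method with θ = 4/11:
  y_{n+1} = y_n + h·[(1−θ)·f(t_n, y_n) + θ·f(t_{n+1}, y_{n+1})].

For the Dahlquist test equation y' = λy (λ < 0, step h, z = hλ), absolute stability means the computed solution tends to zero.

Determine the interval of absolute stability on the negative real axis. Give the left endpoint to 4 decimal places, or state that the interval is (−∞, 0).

(-7.3333, 0).

Set f=λy, z=hλ:
  y_{n+1} = y_n + z·[7/11·y_n + 4/11·y_{n+1}] ⇒ (1 − 4/11z)y_{n+1} = (1 + 7/11z)y_n
  R(z) = (1 + 7/11z)/(1 − 4/11z).

Need |R(x)|<1, x<0.
x=-0.79: |R|=0.3863
R=−1: 1+7/11x = −1+4/11x ⇒ -3/11x=2 ⇒ x=2/(-3/11)=-7.3333
Confirm numerically:
  x=-6.852: |R|=0.96240 <1
  x=-6.461: |R|=0.92897 <1
  x=-5.621: |R|=0.84658 <1
  x=-4.556: |R|=0.71489 <1
  x=-7.909: |R|=1.04051 >1
  x=-7.620: |R|=1.02073 >1
So |R|<1 on (-7.3333, 0).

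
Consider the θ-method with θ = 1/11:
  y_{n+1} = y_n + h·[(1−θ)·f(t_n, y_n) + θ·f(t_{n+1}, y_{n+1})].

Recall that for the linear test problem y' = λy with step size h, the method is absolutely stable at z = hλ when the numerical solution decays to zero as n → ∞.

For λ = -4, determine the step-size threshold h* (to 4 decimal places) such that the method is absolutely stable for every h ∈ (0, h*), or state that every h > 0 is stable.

(-2.4444,0); λ=-4 ⇒ h* = (22/9)/4 = 0.6111.

Test eqn y'=λy, z=hλ:
  y_{n+1} = y_n + z·[10/11·y_n + 1/11·y_{n+1}] ⇒ (1 − 1/11z)y_{n+1} = (1 + 10/11z)y_n
  R(z) = (1 + 10/11z)/(1 − 1/11z).

Need |R(x)|<1, x<0.
x=-0.57: |R|=0.4581
R=−1: 1+10/11x = −1+1/11x ⇒ -9/11x=2 ⇒ x=2/(-9/11)=-2.4444
Confirm numerically:
  x=-2.330: |R|=0.92273 <1
  x=-2.054: |R|=0.73081 <1
  x=-1.835: |R|=0.57265 <1
  x=-1.787: |R|=0.53726 <1
  x=-2.744: |R|=1.19616 >1
  x=-2.640: |R|=1.12903 >1
So |R|<1 on (-2.4444, 0).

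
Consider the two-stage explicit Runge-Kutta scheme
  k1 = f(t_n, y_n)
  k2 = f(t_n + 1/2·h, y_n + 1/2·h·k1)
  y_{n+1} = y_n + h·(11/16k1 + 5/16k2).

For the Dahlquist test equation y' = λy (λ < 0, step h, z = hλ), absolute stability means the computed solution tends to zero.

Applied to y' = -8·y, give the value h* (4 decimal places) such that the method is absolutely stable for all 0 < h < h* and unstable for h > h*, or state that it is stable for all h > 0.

On y'=λy, z=hλ:
  k1=λy_n ⇒ h·k1=z·y_n;  k2=λ(1+1/2z)y_n ⇒ h·k2=z(1+1/2z)y_n
  y_{n+1}/y_n = 1 + 11/16z + 5/16z(1+1/2z) = 1 + z + 5/32z²
  R(z) = 1 + z + 5/32z².

Need |R(x)|<1, x<0.
x=-0.64: |R|=0.4240
R=1: x+5/32x²=0 ⇒ x=−32/5=-6.4000; min R=1−1/(4·5/32)=-0.6000>−1
Confirm numerically:
  x=-6.077: |R|=0.69330 <1
  x=-3.940: |R|=0.51444 <1
  x=-2.985: |R|=0.59278 <1
  x=-6.869: |R|=1.50337 >1
  x=-6.726: |R|=1.34261 >1
  x=-6.698: |R|=1.31188 >1
Stable set (-6.4000, 0).

(-6.4000,0); λ=-8 ⇒ h* = (32/5)/8 = 0.8000.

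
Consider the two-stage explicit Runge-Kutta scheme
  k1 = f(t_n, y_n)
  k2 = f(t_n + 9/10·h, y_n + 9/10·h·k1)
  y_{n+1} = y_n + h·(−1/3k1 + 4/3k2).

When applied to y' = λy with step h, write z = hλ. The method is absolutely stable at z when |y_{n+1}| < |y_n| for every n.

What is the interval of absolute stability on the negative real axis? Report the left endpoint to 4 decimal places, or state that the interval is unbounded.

With y'=λy (z=hλ):
  k1=λy_n ⇒ h·k1=z·y_n;  k2=λ(1+9/10z)y_n ⇒ h·k2=z(1+9/10z)y_n
  y_{n+1}/y_n = 1 − 1/3z + 4/3z(1+9/10z) = 1 + z + 6/5z²
  so R(z) = 1 + z + 6/5z².

Solve |R(x)|<1 on ℝ⁻.
x=-0.83: |R|=0.9967
R=1: x+6/5x²=0 ⇒ x=−5/6=-0.8333; min R=1−1/(4·6/5)=0.7917>−1
Confirm numerically:
  x=-0.813: |R|=0.98016 <1
  x=-0.761: |R|=0.93395 <1
  x=-0.748: |R|=0.92340 <1
  x=-0.436: |R|=0.79212 <1
  x=-1.084: |R|=1.32607 >1
  x=-0.900: |R|=1.07200 >1
Stable set (-0.8333, 0).

(-0.8333, 0).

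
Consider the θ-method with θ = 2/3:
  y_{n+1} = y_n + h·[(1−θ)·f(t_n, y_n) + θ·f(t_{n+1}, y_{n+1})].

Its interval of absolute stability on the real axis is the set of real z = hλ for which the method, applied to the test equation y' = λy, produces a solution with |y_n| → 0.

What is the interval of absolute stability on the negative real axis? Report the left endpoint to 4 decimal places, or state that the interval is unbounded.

With y'=λy (z=hλ):
  y_{n+1} = y_n + z·[1/3·y_n + 2/3·y_{n+1}] ⇒ (1 − 2/3z)y_{n+1} = (1 + 1/3z)y_n
  R(z) = (1 + 1/3z)/(1 − 2/3z).

Need |R(x)|<1, x<0.
x=-1.13: |R|=0.3555
x=-2: |R|=0.1429
x=-10: |R|=0.3043
x=-100: |R|=0.4778
θ=2/3≥1/2 ⇒ |1+1/3x|<|1−2/3x| ∀x<0 ⇒ interval (−∞,0).

unbounded; (−∞, 0).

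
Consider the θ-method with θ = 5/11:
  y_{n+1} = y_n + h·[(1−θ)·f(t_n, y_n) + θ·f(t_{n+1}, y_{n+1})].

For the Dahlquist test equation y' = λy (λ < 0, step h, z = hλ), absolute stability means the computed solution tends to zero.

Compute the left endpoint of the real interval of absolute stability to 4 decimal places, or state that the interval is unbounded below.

With y'=λy (z=hλ):
  y_{n+1} = y_n + z·[6/11·y_n + 5/11·y_{n+1}] ⇒ (1 − 5/11z)y_{n+1} = (1 + 6/11z)y_n
  R(z) = (1 + 6/11z)/(1 − 5/11z).

Find x<0 with |R(x)|<1.
x=-1.67: |R|=0.0506
R=−1: 1+6/11x = −1+5/11x ⇒ -1/11x=2 ⇒ x=2/(-1/11)=-22.0000
Confirm numerically:
  x=-20.851: |R|=0.99003 <1
  x=-19.265: |R|=0.97452 <1
  x=-14.190: |R|=0.90470 <1
  x=-13.134: |R|=0.88436 <1
  x=-22.552: |R|=1.00446 >1
  x=-22.433: |R|=1.00352 >1
  x=-22.384: |R|=1.00312 >1
Interval (-22.0000, 0).

z* = -22.0000.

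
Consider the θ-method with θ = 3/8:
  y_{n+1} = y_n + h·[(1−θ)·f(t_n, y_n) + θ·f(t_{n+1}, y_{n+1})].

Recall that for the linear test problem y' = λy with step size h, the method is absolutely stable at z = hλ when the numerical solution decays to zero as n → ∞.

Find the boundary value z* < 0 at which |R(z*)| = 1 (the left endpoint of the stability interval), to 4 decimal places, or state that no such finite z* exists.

z* = -8.0000.

On y'=λy, z=hλ:
  y_{n+1} = y_n + z·[5/8·y_n + 3/8·y_{n+1}] ⇒ (1 − 3/8z)y_{n+1} = (1 + 5/8z)y_n
  so R(z) = (1 + 5/8z)/(1 − 3/8z).

Need |R(x)|<1, x<0.
x=-0.94: |R|=0.3050
R=−1: 1+5/8x = −1+3/8x ⇒ -1/4x=2 ⇒ x=2/(-1/4)=-8.0000
Confirm numerically:
  x=-6.926: |R|=0.92536 <1
  x=-4.156: |R|=0.62439 <1
  x=-3.543: |R|=0.52150 <1
  x=-8.471: |R|=1.02819 >1
  x=-8.311: |R|=1.01889 >1
  x=-8.295: |R|=1.01794 >1
So |R|<1 on (-8.0000, 0).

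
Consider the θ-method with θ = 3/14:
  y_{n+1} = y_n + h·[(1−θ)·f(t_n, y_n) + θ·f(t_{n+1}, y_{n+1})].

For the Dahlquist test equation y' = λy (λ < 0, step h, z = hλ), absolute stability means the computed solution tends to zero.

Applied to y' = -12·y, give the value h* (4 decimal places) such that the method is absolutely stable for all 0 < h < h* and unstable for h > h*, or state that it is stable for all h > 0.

With y'=λy (z=hλ):
  y_{n+1} = y_n + z·[11/14·y_n + 3/14·y_{n+1}] ⇒ (1 − 3/14z)y_{n+1} = (1 + 11/14z)y_n
  so R(z) = (1 + 11/14z)/(1 − 3/14z).

Boundary: |R(x)|=1, x<0.
x=-1.8: |R|=0.2990
R=−1: 1+11/14x = −1+3/14x ⇒ -4/7x=2 ⇒ x=2/(-4/7)=-3.5000
Confirm numerically:
  x=-2.978: |R|=0.81791 <1
  x=-2.964: |R|=0.81269 <1
  x=-2.020: |R|=0.40977 <1
  x=-3.875: |R|=1.11707 >1
  x=-3.641: |R|=1.04526 >1
Stable set (-3.5000, 0).

(-3.5000,0); λ=-12 ⇒ h* = (7/2)/12 = 0.2917.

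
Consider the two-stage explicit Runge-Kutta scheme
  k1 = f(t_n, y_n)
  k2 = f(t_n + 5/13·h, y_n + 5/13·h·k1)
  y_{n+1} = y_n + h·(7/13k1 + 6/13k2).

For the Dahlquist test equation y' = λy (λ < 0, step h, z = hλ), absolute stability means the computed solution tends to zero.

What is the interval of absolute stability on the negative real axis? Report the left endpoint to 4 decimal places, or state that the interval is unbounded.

(-5.6333, 0).

Test eqn y'=λy, z=hλ:
  k1=λy_n ⇒ h·k1=z·y_n;  k2=λ(1+5/13z)y_n ⇒ h·k2=z(1+5/13z)y_n
  y_{n+1}/y_n = 1 + 7/13z + 6/13z(1+5/13z) = 1 + z + 30/169z²
  so R(z) = 1 + z + 30/169z².

Find x<0 with |R(x)|<1.
x=-1.71: |R|=0.1909
R=1: x+30/169x²=0 ⇒ x=−169/30=-5.6333; min R=1−1/(4·30/169)=-0.4083>−1
Confirm numerically:
  x=-3.810: |R|=0.23318 <1
  x=-3.409: |R|=0.34605 <1
  x=-3.225: |R|=0.37874 <1
  x=-6.212: |R|=1.63811 >1
  x=-5.904: |R|=1.28367 >1
Stable set (-5.6333, 0).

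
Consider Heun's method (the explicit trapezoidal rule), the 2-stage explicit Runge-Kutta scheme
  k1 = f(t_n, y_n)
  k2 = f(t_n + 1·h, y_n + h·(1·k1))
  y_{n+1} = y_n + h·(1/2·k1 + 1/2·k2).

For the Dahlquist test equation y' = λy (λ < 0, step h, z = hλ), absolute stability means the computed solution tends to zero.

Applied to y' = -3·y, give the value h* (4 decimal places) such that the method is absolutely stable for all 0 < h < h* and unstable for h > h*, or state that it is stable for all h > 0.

(-2.0000,0); λ=-3 ⇒ h* = 0.6667.

With y'=λy (z=hλ):
  order 2, 2-stage ⇒ R(z)=1+z+z^2/2
  (e.g. R(-1.51)=0.63005, |R|=0.63005)

Find x<0 with |R(x)|<1.
x=-1.51: |R|=0.6300
|R(-2.28)|=1.3192 |R(-2.16)|=1.1728 |R(-2.04)|=1.0408
Bisect:
  x_lo=-2.7626 |R|=2.0534  x_hi=-0.3473 |R|=0.7130
  mid=-1.55497 |R|=0.65400 →hi
  mid=-2.15879 |R|=1.17140 →lo
  mid=-1.85688 |R|=0.86712 →hi
  mid=-2.00784 |R|=1.00787 →lo
  mid=-1.93236 |R|=0.93465 →hi
  mid=-1.97010 |R|=0.97055 →hi
  mid=-1.98897 |R|=0.98903 →hi
  ...
  [-2.00002,-1.99988] ⇒ x*=-2.0000
Stable set (-2.0000, 0).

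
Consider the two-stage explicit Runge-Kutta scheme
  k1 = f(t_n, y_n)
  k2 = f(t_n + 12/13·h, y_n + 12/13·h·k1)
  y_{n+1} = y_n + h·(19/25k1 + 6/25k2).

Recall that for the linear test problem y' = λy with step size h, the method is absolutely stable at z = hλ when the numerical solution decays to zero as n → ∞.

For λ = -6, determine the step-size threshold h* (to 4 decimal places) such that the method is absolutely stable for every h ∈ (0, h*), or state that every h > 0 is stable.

(-4.5139,0); λ=-6 ⇒ h* = (325/72)/6 = 0.7523.

Set f=λy, z=hλ:
  k1=λy_n ⇒ h·k1=z·y_n;  k2=λ(1+12/13z)y_n ⇒ h·k2=z(1+12/13z)y_n
  y_{n+1}/y_n = 1 + 19/25z + 6/25z(1+12/13z) = 1 + z + 72/325z²
  so R(z) = 1 + z + 72/325z².

Solve |R(x)|<1 on ℝ⁻.
x=-1.7: |R|=0.0598
R=1: x+72/325x²=0 ⇒ x=−325/72=-4.5139; min R=1−1/(4·72/325)=-0.1285>−1
Confirm numerically:
  x=-4.283: |R|=0.78092 <1
  x=-3.378: |R|=0.14995 <1
  x=-3.195: |R|=0.06647 <1
  x=-5.081: |R|=1.63836 >1
  x=-5.017: |R|=1.55919 >1
  x=-4.759: |R|=1.25842 >1
So |R|<1 on (-4.5139, 0).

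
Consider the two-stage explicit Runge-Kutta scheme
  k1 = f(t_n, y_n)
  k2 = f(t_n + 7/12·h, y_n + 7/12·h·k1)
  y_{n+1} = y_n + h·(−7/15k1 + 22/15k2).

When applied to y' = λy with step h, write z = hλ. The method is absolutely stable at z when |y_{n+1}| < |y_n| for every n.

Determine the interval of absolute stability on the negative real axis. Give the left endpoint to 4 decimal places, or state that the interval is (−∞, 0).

(-1.1688, 0).

On y'=λy, z=hλ:
  k1=λy_n ⇒ h·k1=z·y_n;  k2=λ(1+7/12z)y_n ⇒ h·k2=z(1+7/12z)y_n
  y_{n+1}/y_n = 1 − 7/15z + 22/15z(1+7/12z) = 1 + z + 77/90z²
  Hence R(z) = 1 + z + 77/90z².

Boundary: |R(x)|=1, x<0.
x=-1.47: |R|=1.3788
R=1: x+77/90x²=0 ⇒ x=−90/77=-1.1688; min R=1−1/(4·77/90)=0.7078>−1
Confirm numerically:
  x=-1.101: |R|=0.93611 <1
  x=-0.871: |R|=0.77806 <1
  x=-0.831: |R|=0.75981 <1
  x=-1.358: |R|=1.21978 >1
  x=-1.223: |R|=1.05668 >1
Stable set (-1.1688, 0).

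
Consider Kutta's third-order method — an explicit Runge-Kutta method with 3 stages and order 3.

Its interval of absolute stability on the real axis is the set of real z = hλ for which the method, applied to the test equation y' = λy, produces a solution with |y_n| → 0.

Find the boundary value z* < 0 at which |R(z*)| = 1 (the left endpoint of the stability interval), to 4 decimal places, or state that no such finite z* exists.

Test eqn y'=λy, z=hλ:
  order 3, 3-stage ⇒ R(z)=1+z+z^2/2+z^3/6
  (e.g. R(-0.52)=0.59177, |R|=0.59177)

Boundary: |R(x)|=1, x<0.
x=-0.52: |R|=0.5918
|R(-1.93)|=0.2657 |R(-1.54)|=0.0371 |R(-0.82)|=0.4243
Bisect:
  x_lo=-3.0447 |R|=2.1138  x_hi=-0.1389 |R|=0.8703
  mid=-1.59180 |R|=0.00289 →hi
  mid=-2.31826 |R|=0.70761 →hi
  mid=-2.68149 |R|=1.29978 →lo
  mid=-2.49987 |R|=0.97896 →hi
  mid=-2.59068 |R|=1.13281 →lo
  mid=-2.54527 |R|=1.05429 →lo
  mid=-2.52257 |R|=1.01623 →lo
  mid=-2.51122 |R|=0.99750 →hi
  mid=-2.51690 |R|=1.00684 →lo
  mid=-2.51406 |R|=1.00216 →lo
  ...
  [-2.51282,-2.51264] ⇒ x*=-2.5127
Stable set (-2.5127, 0).

left endpoint -2.5127.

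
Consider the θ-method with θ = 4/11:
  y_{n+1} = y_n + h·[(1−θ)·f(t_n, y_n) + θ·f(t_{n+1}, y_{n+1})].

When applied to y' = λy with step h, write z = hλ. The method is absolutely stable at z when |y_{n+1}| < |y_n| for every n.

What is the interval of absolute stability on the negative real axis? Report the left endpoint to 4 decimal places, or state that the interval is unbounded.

z∈(-7.3333,0).

With y'=λy (z=hλ):
  y_{n+1} = y_n + z·[7/11·y_n + 4/11·y_{n+1}] ⇒ (1 − 4/11z)y_{n+1} = (1 + 7/11z)y_n
  Hence R(z) = (1 + 7/11z)/(1 − 4/11z).

Solve |R(x)|<1 on ℝ⁻.
x=-0.38: |R|=0.6661
R=−1: 1+7/11x = −1+4/11x ⇒ -3/11x=2 ⇒ x=2/(-3/11)=-7.3333
Confirm numerically:
  x=-6.563: |R|=0.93796 <1
  x=-6.364: |R|=0.92023 <1
  x=-5.782: |R|=0.86363 <1
  x=-5.616: |R|=0.84604 <1
  x=-7.516: |R|=1.01335 >1
  x=-7.434: |R|=1.00741 >1
So |R|<1 on (-7.3333, 0).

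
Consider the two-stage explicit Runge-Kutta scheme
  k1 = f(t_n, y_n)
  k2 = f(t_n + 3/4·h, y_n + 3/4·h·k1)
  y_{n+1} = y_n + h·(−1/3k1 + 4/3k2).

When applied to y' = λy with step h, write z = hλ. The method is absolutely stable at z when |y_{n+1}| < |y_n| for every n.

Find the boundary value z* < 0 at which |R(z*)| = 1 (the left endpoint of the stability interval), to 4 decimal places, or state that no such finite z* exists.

left endpoint -1.0000.

On y'=λy, z=hλ:
  k1=λy_n ⇒ h·k1=z·y_n;  k2=λ(1+3/4z)y_n ⇒ h·k2=z(1+3/4z)y_n
  y_{n+1}/y_n = 1 − 1/3z + 4/3z(1+3/4z) = 1 + z + z²
  ⇒ R(z) = 1 + z + z².

Solve |R(x)|<1 on ℝ⁻.
x=-0.32: |R|=0.7824
R=1: x+1x²=0 ⇒ x=−1=-1.0000; min R=1−1/(4·1)=0.7500>−1
Confirm numerically:
  x=-0.540: |R|=0.75160 <1
  x=-0.530: |R|=0.75090 <1
  x=-0.441: |R|=0.75348 <1
  x=-1.507: |R|=1.76405 >1
  x=-1.414: |R|=1.58540 >1
  x=-1.279: |R|=1.35684 >1
So |R|<1 on (-1.0000, 0).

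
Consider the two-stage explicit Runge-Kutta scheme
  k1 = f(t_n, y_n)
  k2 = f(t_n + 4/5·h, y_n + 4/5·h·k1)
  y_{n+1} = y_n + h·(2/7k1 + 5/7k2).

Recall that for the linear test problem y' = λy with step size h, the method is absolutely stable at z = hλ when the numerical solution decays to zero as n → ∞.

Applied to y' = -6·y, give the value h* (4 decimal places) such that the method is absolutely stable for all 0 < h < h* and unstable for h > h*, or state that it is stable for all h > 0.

(-1.7500,0); λ=-6 ⇒ h* = (7/4)/6 = 0.2917.

On y'=λy, z=hλ:
  k1=λy_n ⇒ h·k1=z·y_n;  k2=λ(1+4/5z)y_n ⇒ h·k2=z(1+4/5z)y_n
  y_{n+1}/y_n = 1 + 2/7z + 5/7z(1+4/5z) = 1 + z + 4/7z²
  ⇒ R(z) = 1 + z + 4/7z².

Find x<0 with |R(x)|<1.
x=-0.93: |R|=0.5642
R=1: x+4/7x²=0 ⇒ x=−7/4=-1.7500; min R=1−1/(4·4/7)=0.5625>−1
Confirm numerically:
  x=-1.349: |R|=0.69089 <1
  x=-0.991: |R|=0.57019 <1
  x=-0.781: |R|=0.56755 <1
  x=-2.035: |R|=1.33141 >1
  x=-1.782: |R|=1.03259 >1
Stable set (-1.7500, 0).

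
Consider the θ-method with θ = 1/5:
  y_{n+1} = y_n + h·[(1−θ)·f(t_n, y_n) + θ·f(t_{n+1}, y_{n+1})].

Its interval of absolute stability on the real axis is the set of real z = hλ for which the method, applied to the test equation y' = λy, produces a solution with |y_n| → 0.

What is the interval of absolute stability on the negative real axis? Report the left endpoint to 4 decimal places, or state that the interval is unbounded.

On y'=λy, z=hλ:
  y_{n+1} = y_n + z·[4/5·y_n + 1/5·y_{n+1}] ⇒ (1 − 1/5z)y_{n+1} = (1 + 4/5z)y_n
  R(z) = (1 + 4/5z)/(1 − 1/5z).

Solve |R(x)|<1 on ℝ⁻.
x=-1.26: |R|=0.0064
R=−1: 1+4/5x = −1+1/5x ⇒ -3/5x=2 ⇒ x=2/(-3/5)=-3.3333
Confirm numerically:
  x=-2.614: |R|=0.71657 <1
  x=-2.576: |R|=0.70011 <1
  x=-2.222: |R|=0.53836 <1
  x=-3.607: |R|=1.09539 >1
  x=-3.578: |R|=1.08557 >1
Stable set (-3.3333, 0).

(-3.3333, 0).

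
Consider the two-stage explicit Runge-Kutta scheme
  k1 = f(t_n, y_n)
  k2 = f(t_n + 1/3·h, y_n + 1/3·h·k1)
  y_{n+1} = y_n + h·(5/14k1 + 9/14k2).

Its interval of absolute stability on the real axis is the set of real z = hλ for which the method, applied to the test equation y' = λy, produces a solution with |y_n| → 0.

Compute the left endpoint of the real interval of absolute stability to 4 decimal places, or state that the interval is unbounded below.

left endpoint -4.6667.

Set f=λy, z=hλ:
  k1=λy_n ⇒ h·k1=z·y_n;  k2=λ(1+1/3z)y_n ⇒ h·k2=z(1+1/3z)y_n
  y_{n+1}/y_n = 1 + 5/14z + 9/14z(1+1/3z) = 1 + z + 3/14z²
  ⇒ R(z) = 1 + z + 3/14z².

Solve |R(x)|<1 on ℝ⁻.
x=-0.58: |R|=0.4921
R=1: x+3/14x²=0 ⇒ x=−14/3=-4.6667; min R=1−1/(4·3/14)=-0.1667>−1
Confirm numerically:
  x=-4.529: |R|=0.86639 <1
  x=-3.004: |R|=0.07028 <1
  x=-2.450: |R|=0.16375 <1
  x=-5.099: |R|=1.47239 >1
  x=-4.780: |R|=1.11609 >1
Interval (-4.6667, 0).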